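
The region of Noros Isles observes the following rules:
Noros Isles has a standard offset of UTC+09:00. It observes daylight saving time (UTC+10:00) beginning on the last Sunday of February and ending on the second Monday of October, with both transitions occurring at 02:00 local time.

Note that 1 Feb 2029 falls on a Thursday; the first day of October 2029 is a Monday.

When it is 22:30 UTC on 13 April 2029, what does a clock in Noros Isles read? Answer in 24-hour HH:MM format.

1 February 2029 is a Thursday, so Sundays fall on 4, 11, 18, 25; the last is February 25.
1 October 2029 is a Monday, so the first Monday is October 1 and the second is October 8.
At the standard offset (UTC+09:00), 22:30 UTC + 9h = 07:30 Noros Isles standard time (rolling into the next day, 14 April 2029).
The standard-time date in Noros Isles, 14 April 2029, falls between 25 February and 8 October, so daylight saving is in effect and Noros Isles is at UTC+10:00.
22:30 UTC + 10h = 08:30 local (rolling into the next day, 14 April 2029).

08:30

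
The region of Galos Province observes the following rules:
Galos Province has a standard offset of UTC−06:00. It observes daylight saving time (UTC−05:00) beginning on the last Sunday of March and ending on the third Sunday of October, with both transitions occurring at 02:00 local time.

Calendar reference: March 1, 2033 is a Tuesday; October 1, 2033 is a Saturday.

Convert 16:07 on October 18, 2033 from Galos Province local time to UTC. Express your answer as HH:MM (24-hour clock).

22:07

1 March 2033 is a Tuesday, so Sundays fall on 6, 13, 20, 27; the last is March 27.
1 October 2033 is a Saturday, so the first Sunday is October 2 and the third is October 16.
October 18, 2033 is outside the daylight-saving period (27 March – 16 October), so Galos Province is on standard time, UTC−06:00.
16:07 local + 6h = 22:07 UTC.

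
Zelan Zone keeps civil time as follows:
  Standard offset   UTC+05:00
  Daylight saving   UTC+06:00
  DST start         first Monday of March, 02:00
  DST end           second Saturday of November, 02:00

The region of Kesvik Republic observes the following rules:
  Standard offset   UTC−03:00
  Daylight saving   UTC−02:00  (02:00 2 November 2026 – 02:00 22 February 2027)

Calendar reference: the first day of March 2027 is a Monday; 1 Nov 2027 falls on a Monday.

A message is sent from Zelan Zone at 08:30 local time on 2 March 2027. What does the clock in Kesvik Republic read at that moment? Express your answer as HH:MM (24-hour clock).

23:30

1 March 2027 is a Monday, so the first Monday is March 1.
1 November 2027 is a Monday, so the first Saturday is November 6 and the second is November 13.
2 March 2027 lies within the daylight-saving period (1 March – 13 November), so Zelan Zone is on daylight time, UTC+06:00.
08:30 Zelan Zone − 6h = 02:30 UTC.
At the standard offset (UTC−03:00), 02:30 UTC − 3h = 23:30 Kesvik Republic standard time (rolling into the previous day, 1 March 2027).
Daylight saving runs 2 November 2026 – 22 February 2027; the standard-time date in Kesvik Republic, 1 March 2027, is outside that window, so Kesvik Republic is on standard time at UTC−03:00.
02:30 UTC − 3h = 23:30 Kesvik Republic (rolling into the previous day, 1 March 2027).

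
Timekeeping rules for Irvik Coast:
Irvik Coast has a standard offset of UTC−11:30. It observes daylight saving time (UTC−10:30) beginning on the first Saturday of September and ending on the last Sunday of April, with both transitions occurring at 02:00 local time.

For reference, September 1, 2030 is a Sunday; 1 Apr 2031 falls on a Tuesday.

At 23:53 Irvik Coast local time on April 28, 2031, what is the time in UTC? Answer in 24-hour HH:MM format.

1 September 2030 is a Sunday, so the first Saturday is September 7.
1 April 2031 is a Tuesday, so Sundays fall on 6, 13, 20, 27; the last is April 27.
Daylight saving runs 7 September 2030 – 27 April 2031; April 28, 2031 is outside that window, so Irvik Coast is on standard time at UTC−11:30.
23:53 local + 11h30m = 11:23 UTC (rolling into the next day, 29 April 2031).

11:23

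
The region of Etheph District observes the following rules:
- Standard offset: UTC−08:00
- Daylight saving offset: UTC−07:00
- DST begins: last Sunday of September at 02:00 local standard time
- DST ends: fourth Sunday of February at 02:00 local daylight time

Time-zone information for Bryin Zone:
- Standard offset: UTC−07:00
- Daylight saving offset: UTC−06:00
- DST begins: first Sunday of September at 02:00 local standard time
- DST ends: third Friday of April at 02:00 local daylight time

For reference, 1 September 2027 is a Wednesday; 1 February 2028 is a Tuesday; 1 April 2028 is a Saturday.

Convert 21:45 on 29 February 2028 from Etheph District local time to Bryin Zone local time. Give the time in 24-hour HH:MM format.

1 September 2027 is a Wednesday, so Sundays fall on 5, 12, 19, 26; the last is September 26.
1 February 2028 is a Tuesday, so the first Sunday is February 6 and the fourth is February 27.
29 February 2028 is outside the daylight-saving period (26 September 2027 – 27 February 2028), so Etheph District is on standard time, UTC−08:00.
21:45 Etheph District + 8h = 05:45 UTC (rolling into the next day, 1 March 2028).
1 September 2027 is a Wednesday, so the first Sunday is September 5.
1 April 2028 is a Saturday, so the first Friday is April 7 and the third is April 21.
At the standard offset (UTC−07:00), 05:45 UTC − 7h = 22:45 Bryin Zone standard time (rolling into the previous day, 29 February 2028).
The standard-time date in Bryin Zone, 29 February 2028, falls between 5 September 2027 and 21 April 2028, so daylight saving is in effect and Bryin Zone is at UTC−06:00.
05:45 UTC − 6h = 23:45 Bryin Zone (rolling into the previous day, 29 February 2028).

23:45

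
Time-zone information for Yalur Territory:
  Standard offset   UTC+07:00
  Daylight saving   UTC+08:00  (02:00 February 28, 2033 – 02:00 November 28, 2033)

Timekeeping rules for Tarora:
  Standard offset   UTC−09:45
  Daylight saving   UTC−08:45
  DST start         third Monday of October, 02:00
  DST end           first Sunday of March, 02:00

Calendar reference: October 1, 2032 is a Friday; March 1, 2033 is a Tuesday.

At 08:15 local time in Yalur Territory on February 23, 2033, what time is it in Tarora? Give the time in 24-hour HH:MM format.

Daylight saving runs 28 February – 28 November; February 23, 2033 is outside that window, so Yalur Territory is on standard time at UTC+07:00.
08:15 Yalur Territory − 7h = 01:15 UTC.
1 October 2032 is a Friday, so the first Monday is October 4 and the third is October 18.
1 March 2033 is a Tuesday, so the first Sunday is March 6.
At the standard offset (UTC−09:45), 01:15 UTC − 9h45m = 15:30 Tarora standard time (rolling into the previous day, 22 February 2033).
The standard-time date in Tarora, February 22, 2033, lies within the daylight-saving period (18 October 2032 – 6 March 2033), so Tarora is on daylight time, UTC−08:45.
01:15 UTC − 8h45m = 16:30 Tarora (rolling into the previous day, 22 February 2033).

16:30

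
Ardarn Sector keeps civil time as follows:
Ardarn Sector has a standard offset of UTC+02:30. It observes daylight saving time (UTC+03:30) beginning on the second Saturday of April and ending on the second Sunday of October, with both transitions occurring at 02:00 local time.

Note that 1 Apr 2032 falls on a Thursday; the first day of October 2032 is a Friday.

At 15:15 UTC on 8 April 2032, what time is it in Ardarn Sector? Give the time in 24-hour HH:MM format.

1 April 2032 is a Thursday, so the first Saturday is April 3 and the second is April 10.
1 October 2032 is a Friday, so the first Sunday is October 3 and the second is October 10.
At the standard offset (UTC+02:30), 15:15 UTC + 2h30m = 17:45 Ardarn Sector standard time.
Daylight saving runs 10 April – 10 October; the standard-time date in Ardarn Sector, 8 April 2032, is outside that window, so Ardarn Sector is on standard time at UTC+02:30.
15:15 UTC + 2h30m = 17:45 local.

17:45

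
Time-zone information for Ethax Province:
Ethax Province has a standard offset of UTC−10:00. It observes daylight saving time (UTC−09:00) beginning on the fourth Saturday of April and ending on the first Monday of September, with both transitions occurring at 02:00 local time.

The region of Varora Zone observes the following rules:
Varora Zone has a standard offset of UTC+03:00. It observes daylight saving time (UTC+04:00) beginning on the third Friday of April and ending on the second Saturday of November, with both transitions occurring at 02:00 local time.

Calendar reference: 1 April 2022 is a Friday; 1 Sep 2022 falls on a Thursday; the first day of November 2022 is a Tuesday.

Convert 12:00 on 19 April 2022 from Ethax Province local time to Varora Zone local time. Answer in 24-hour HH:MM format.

02:00

1 April 2022 is a Friday, so the first Saturday is April 2 and the fourth is April 23.
1 September 2022 is a Thursday, so the first Monday is September 5.
19 April 2022 does not fall between 23 April and 5 September, so daylight saving is not in effect and Ethax Province is at UTC−10:00.
12:00 Ethax Province + 10h = 22:00 UTC.
1 April 2022 is a Friday, so the first Friday is April 1 and the third is April 15.
1 November 2022 is a Tuesday, so the first Saturday is November 5 and the second is November 12.
At the standard offset (UTC+03:00), 22:00 UTC + 3h = 01:00 Varora Zone standard time (rolling into the next day, 20 April 2022).
The standard-time date in Varora Zone, 20 April 2022, lies within the daylight-saving period (15 April – 12 November), so Varora Zone is on daylight time, UTC+04:00.
22:00 UTC + 4h = 02:00 Varora Zone (rolling into the next day, 20 April 2022).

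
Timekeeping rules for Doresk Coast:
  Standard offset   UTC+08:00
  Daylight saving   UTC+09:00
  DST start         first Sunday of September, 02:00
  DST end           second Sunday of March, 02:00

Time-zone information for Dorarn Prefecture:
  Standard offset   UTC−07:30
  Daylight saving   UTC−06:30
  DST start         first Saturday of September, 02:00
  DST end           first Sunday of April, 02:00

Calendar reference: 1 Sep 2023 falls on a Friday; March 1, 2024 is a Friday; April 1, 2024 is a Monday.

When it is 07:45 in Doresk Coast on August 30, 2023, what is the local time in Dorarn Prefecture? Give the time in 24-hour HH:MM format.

16:15

1 September 2023 is a Friday, so the first Sunday is September 3.
1 March 2024 is a Friday, so the first Sunday is March 3 and the second is March 10.
August 30, 2023 is outside the daylight-saving period (3 September 2023 – 10 March 2024), so Doresk Coast is on standard time, UTC+08:00.
07:45 Doresk Coast − 8h = 23:45 UTC (rolling into the previous day, 29 August 2023).
1 September 2023 is a Friday, so the first Saturday is September 2.
1 April 2024 is a Monday, so the first Sunday is April 7.
At the standard offset (UTC−07:30), 23:45 UTC − 7h30m = 16:15 Dorarn Prefecture standard time.
The standard-time date in Dorarn Prefecture, August 29, 2023, is outside the daylight-saving period (2 September 2023 – 7 April 2024), so Dorarn Prefecture is on standard time, UTC−07:30.
23:45 UTC − 7h30m = 16:15 Dorarn Prefecture.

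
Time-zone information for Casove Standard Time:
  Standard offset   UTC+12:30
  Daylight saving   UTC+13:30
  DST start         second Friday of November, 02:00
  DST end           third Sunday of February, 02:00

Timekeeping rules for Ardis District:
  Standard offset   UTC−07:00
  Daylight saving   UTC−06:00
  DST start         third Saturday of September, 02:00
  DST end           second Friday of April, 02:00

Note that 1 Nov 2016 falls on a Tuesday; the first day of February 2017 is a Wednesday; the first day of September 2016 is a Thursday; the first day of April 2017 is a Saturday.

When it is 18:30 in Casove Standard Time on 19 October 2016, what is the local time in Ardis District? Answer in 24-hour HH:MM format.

00:00

1 November 2016 is a Tuesday, so the first Friday is November 4 and the second is November 11.
1 February 2017 is a Wednesday, so the first Sunday is February 5 and the third is February 19.
19 October 2016 is outside the daylight-saving period (11 November 2016 – 19 February 2017), so Casove Standard Time is on standard time, UTC+12:30.
18:30 Casove Standard Time − 12h30m = 06:00 UTC.
1 September 2016 is a Thursday, so the first Saturday is September 3 and the third is September 17.
1 April 2017 is a Saturday, so the first Friday is April 7 and the second is April 14.
At the standard offset (UTC−07:00), 06:00 UTC − 7h = 23:00 Ardis District standard time (rolling into the previous day, 18 October 2016).
Daylight saving runs 17 September 2016 – 14 April 2017; the standard-time date in Ardis District, 18 October 2016, is inside that window, so Ardis District is at UTC−06:00.
06:00 UTC − 6h = 00:00 Ardis District.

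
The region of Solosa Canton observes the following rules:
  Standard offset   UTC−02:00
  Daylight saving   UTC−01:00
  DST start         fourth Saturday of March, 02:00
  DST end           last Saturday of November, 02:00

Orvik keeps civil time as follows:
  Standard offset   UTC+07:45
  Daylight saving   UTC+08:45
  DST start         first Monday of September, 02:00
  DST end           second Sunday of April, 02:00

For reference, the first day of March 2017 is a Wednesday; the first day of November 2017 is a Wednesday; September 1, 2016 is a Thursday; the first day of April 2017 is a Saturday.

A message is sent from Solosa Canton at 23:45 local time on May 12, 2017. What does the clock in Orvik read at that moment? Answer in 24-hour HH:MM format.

1 March 2017 is a Wednesday, so the first Saturday is March 4 and the fourth is March 25.
1 November 2017 is a Wednesday, so Saturdays fall on 4, 11, 18, 25; the last is November 25.
May 12, 2017 lies within the daylight-saving period (25 March – 25 November), so Solosa Canton is on daylight time, UTC−01:00.
23:45 Solosa Canton + 1h = 00:45 UTC (rolling into the next day, 13 May 2017).
1 September 2016 is a Thursday, so the first Monday is September 5.
1 April 2017 is a Saturday, so the first Sunday is April 2 and the second is April 9.
At the standard offset (UTC+07:45), 00:45 UTC + 7h45m = 08:30 Orvik standard time.
Daylight saving runs 5 September 2016 – 9 April 2017; the standard-time date in Orvik, May 13, 2017, is outside that window, so Orvik is on standard time at UTC+07:45.
00:45 UTC + 7h45m = 08:30 Orvik.

08:30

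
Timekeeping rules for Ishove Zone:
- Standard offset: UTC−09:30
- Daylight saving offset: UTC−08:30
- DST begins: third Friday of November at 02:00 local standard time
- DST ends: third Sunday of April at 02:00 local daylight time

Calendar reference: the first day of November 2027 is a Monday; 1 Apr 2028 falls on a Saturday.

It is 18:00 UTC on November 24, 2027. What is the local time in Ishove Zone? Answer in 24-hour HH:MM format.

09:30

1 November 2027 is a Monday, so the first Friday is November 5 and the third is November 19.
1 April 2028 is a Saturday, so the first Sunday is April 2 and the third is April 16.
At the standard offset (UTC−09:30), 18:00 UTC − 9h30m = 08:30 Ishove Zone standard time.
The standard-time date in Ishove Zone, November 24, 2027, falls between 19 November 2027 and 16 April 2028, so daylight saving is in effect and Ishove Zone is at UTC−08:30.
18:00 UTC − 8h30m = 09:30 local.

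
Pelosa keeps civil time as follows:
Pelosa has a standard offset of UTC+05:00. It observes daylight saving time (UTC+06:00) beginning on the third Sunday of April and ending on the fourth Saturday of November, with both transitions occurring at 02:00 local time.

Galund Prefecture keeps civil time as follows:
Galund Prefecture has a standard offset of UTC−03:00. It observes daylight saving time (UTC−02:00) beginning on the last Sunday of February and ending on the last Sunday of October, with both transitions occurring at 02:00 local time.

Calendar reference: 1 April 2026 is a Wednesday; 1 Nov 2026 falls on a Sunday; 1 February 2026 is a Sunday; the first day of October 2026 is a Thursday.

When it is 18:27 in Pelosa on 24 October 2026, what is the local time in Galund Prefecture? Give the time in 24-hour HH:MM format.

1 April 2026 is a Wednesday, so the first Sunday is April 5 and the third is April 19.
1 November 2026 is a Sunday, so the first Saturday is November 7 and the fourth is November 28.
Daylight saving runs 19 April – 28 November; 24 October 2026 is inside that window, so Pelosa is at UTC+06:00.
18:27 Pelosa − 6h = 12:27 UTC.
1 February 2026 is a Sunday, so Sundays fall on 1, 8, 15, 22; the last is February 22.
1 October 2026 is a Thursday, so Sundays fall on 4, 11, 18, 25; the last is October 25.
At the standard offset (UTC−03:00), 12:27 UTC − 3h = 09:27 Galund Prefecture standard time.
The standard-time date in Galund Prefecture, 24 October 2026, falls between 22 February and 25 October, so daylight saving is in effect and Galund Prefecture is at UTC−02:00.
12:27 UTC − 2h = 10:27 Galund Prefecture.

10:27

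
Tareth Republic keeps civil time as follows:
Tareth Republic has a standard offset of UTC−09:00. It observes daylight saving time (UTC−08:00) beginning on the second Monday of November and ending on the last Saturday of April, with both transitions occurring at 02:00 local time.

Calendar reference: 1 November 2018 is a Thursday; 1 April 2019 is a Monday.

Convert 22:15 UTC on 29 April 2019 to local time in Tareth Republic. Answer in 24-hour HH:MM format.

1 November 2018 is a Thursday, so the first Monday is November 5 and the second is November 12.
1 April 2019 is a Monday, so Saturdays fall on 6, 13, 20, 27; the last is April 27.
At the standard offset (UTC−09:00), 22:15 UTC − 9h = 13:15 Tareth Republic standard time.
Daylight saving runs 12 November 2018 – 27 April 2019; the standard-time date in Tareth Republic, 29 April 2019, is outside that window, so Tareth Republic is on standard time at UTC−09:00.
22:15 UTC − 9h = 13:15 local.

13:15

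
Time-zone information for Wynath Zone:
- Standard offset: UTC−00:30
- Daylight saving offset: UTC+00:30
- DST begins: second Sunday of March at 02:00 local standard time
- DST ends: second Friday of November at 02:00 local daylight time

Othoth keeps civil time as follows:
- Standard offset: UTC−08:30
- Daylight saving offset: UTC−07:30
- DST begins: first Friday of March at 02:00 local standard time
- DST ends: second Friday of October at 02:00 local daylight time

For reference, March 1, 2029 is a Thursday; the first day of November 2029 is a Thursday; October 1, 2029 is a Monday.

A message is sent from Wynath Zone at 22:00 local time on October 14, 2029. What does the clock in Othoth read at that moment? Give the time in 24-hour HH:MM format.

1 March 2029 is a Thursday, so the first Sunday is March 4 and the second is March 11.
1 November 2029 is a Thursday, so the first Friday is November 2 and the second is November 9.
Daylight saving runs 11 March – 9 November; October 14, 2029 is inside that window, so Wynath Zone is at UTC+00:30.
22:00 Wynath Zone − 0h30m = 21:30 UTC.
1 March 2029 is a Thursday, so the first Friday is March 2.
1 October 2029 is a Monday, so the first Friday is October 5 and the second is October 12.
At the standard offset (UTC−08:30), 21:30 UTC − 8h30m = 13:00 Othoth standard time.
The standard-time date in Othoth, October 14, 2029, does not fall between 2 March and 12 October, so daylight saving is not in effect and Othoth is at UTC−08:30.
21:30 UTC − 8h30m = 13:00 Othoth.

13:00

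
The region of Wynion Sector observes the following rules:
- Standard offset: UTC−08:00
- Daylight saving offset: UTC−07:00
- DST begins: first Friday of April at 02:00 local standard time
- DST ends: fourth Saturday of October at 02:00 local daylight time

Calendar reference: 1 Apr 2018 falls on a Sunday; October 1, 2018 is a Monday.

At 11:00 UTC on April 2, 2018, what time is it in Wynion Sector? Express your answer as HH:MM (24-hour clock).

1 April 2018 is a Sunday, so the first Friday is April 6.
1 October 2018 is a Monday, so the first Saturday is October 6 and the fourth is October 27.
At the standard offset (UTC−08:00), 11:00 UTC − 8h = 03:00 Wynion Sector standard time.
The standard-time date in Wynion Sector, April 2, 2018, is outside the daylight-saving period (6 April – 27 October), so Wynion Sector is on standard time, UTC−08:00.
11:00 UTC − 8h = 03:00 local.

03:00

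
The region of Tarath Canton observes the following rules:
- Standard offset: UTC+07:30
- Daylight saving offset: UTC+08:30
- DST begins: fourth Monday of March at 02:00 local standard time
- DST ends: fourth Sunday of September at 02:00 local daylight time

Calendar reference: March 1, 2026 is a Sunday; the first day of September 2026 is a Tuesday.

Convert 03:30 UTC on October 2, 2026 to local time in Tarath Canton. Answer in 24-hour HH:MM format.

1 March 2026 is a Sunday, so the first Monday is March 2 and the fourth is March 23.
1 September 2026 is a Tuesday, so the first Sunday is September 6 and the fourth is September 27.
At the standard offset (UTC+07:30), 03:30 UTC + 7h30m = 11:00 Tarath Canton standard time.
The standard-time date in Tarath Canton, October 2, 2026, is outside the daylight-saving period (23 March – 27 September), so Tarath Canton is on standard time, UTC+07:30.
03:30 UTC + 7h30m = 11:00 local.

11:00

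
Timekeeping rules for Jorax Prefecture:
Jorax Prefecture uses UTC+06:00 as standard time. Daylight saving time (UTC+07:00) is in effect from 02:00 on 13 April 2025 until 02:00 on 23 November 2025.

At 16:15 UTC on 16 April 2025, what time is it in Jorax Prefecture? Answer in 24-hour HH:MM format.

23:15

At the standard offset (UTC+06:00), 16:15 UTC + 6h = 22:15 Jorax Prefecture standard time.
The standard-time date in Jorax Prefecture, 16 April 2025, falls between 13 April and 23 November, so daylight saving is in effect and Jorax Prefecture is at UTC+07:00.
16:15 UTC + 7h = 23:15 local.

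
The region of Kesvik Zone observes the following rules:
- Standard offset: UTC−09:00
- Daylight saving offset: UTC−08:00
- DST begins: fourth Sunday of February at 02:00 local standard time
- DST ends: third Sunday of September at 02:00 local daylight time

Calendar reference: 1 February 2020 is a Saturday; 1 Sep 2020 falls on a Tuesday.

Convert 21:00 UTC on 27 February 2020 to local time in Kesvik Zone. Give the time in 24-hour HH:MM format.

13:00

1 February 2020 is a Saturday, so the first Sunday is February 2 and the fourth is February 23.
1 September 2020 is a Tuesday, so the first Sunday is September 6 and the third is September 20.
At the standard offset (UTC−09:00), 21:00 UTC − 9h = 12:00 Kesvik Zone standard time.
Daylight saving runs 23 February – 20 September; the standard-time date in Kesvik Zone, 27 February 2020, is inside that window, so Kesvik Zone is at UTC−08:00.
21:00 UTC − 8h = 13:00 local.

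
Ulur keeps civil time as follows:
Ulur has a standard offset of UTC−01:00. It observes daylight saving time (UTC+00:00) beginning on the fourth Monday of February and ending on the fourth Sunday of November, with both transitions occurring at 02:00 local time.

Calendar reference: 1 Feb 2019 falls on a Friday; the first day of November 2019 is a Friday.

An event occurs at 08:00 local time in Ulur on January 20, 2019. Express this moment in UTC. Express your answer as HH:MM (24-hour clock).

1 February 2019 is a Friday, so the first Monday is February 4 and the fourth is February 25.
1 November 2019 is a Friday, so the first Sunday is November 3 and the fourth is November 24.
Daylight saving runs 25 February – 24 November; January 20, 2019 is outside that window, so Ulur is on standard time at UTC−01:00.
08:00 local + 1h = 09:00 UTC.

09:00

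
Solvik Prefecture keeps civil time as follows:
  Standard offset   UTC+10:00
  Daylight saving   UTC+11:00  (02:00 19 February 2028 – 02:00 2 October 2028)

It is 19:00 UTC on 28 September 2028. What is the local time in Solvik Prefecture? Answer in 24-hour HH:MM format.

At the standard offset (UTC+10:00), 19:00 UTC + 10h = 05:00 Solvik Prefecture standard time (rolling into the next day, 29 September 2028).
Daylight saving runs 19 February – 2 October; the standard-time date in Solvik Prefecture, 29 September 2028, is inside that window, so Solvik Prefecture is at UTC+11:00.
19:00 UTC + 11h = 06:00 local (rolling into the next day, 29 September 2028).

06:00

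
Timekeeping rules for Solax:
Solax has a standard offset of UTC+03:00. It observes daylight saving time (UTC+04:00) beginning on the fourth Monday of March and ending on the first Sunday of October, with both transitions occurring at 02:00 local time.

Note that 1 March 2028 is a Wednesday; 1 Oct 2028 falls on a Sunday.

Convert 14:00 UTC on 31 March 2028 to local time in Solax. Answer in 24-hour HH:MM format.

1 March 2028 is a Wednesday, so the first Monday is March 6 and the fourth is March 27.
1 October 2028 is a Sunday, so the first Sunday is October 1.
At the standard offset (UTC+03:00), 14:00 UTC + 3h = 17:00 Solax standard time.
The standard-time date in Solax, 31 March 2028, lies within the daylight-saving period (27 March – 1 October), so Solax is on daylight time, UTC+04:00.
14:00 UTC + 4h = 18:00 local.

18:00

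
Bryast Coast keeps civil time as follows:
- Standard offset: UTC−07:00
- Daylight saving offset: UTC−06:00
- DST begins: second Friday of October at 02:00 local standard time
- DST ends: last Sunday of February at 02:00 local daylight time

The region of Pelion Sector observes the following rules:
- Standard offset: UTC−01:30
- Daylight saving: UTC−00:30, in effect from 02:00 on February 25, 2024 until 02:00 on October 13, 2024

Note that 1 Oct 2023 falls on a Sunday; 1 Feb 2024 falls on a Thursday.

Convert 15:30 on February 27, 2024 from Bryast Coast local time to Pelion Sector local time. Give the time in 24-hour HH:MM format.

22:00

1 October 2023 is a Sunday, so the first Friday is October 6 and the second is October 13.
1 February 2024 is a Thursday, so Sundays fall on 4, 11, 18, 25; the last is February 25.
Daylight saving runs 13 October 2023 – 25 February 2024; February 27, 2024 is outside that window, so Bryast Coast is on standard time at UTC−07:00.
15:30 Bryast Coast + 7h = 22:30 UTC.
At the standard offset (UTC−01:30), 22:30 UTC − 1h30m = 21:00 Pelion Sector standard time.
The standard-time date in Pelion Sector, February 27, 2024, lies within the daylight-saving period (25 February – 13 October), so Pelion Sector is on daylight time, UTC−00:30.
22:30 UTC − 0h30m = 22:00 Pelion Sector.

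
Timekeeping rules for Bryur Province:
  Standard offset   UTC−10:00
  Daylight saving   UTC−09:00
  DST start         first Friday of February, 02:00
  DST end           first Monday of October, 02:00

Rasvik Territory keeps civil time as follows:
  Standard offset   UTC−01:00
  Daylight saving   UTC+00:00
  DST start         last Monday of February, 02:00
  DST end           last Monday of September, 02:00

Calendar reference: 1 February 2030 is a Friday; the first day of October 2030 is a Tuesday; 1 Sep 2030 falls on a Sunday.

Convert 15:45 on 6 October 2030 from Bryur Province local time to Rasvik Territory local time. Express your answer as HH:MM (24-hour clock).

23:45

1 February 2030 is a Friday, so the first Friday is February 1.
1 October 2030 is a Tuesday, so the first Monday is October 7.
6 October 2030 falls between 1 February and 7 October, so daylight saving is in effect and Bryur Province is at UTC−09:00.
15:45 Bryur Province + 9h = 00:45 UTC (rolling into the next day, 7 October 2030).
1 February 2030 is a Friday, so Mondays fall on 4, 11, 18, 25; the last is February 25.
1 September 2030 is a Sunday, so Mondays fall on 2, 9, 16, 23, 30; the last is September 30.
At the standard offset (UTC−01:00), 00:45 UTC − 1h = 23:45 Rasvik Territory standard time (rolling into the previous day, 6 October 2030).
The standard-time date in Rasvik Territory, 6 October 2030, is outside the daylight-saving period (25 February – 30 September), so Rasvik Territory is on standard time, UTC−01:00.
00:45 UTC − 1h = 23:45 Rasvik Territory (rolling into the previous day, 6 October 2030).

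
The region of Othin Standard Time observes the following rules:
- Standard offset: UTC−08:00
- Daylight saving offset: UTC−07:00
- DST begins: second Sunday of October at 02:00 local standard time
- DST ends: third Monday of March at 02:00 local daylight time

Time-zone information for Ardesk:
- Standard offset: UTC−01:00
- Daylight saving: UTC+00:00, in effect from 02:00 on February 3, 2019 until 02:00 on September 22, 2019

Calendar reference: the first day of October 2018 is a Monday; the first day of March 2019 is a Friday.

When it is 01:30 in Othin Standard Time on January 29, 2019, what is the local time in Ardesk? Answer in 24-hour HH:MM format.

1 October 2018 is a Monday, so the first Sunday is October 7 and the second is October 14.
1 March 2019 is a Friday, so the first Monday is March 4 and the third is March 18.
January 29, 2019 lies within the daylight-saving period (14 October 2018 – 18 March 2019), so Othin Standard Time is on daylight time, UTC−07:00.
01:30 Othin Standard Time + 7h = 08:30 UTC.
At the standard offset (UTC−01:00), 08:30 UTC − 1h = 07:30 Ardesk standard time.
Daylight saving runs 3 February – 22 September; the standard-time date in Ardesk, January 29, 2019, is outside that window, so Ardesk is on standard time at UTC−01:00.
08:30 UTC − 1h = 07:30 Ardesk.

07:30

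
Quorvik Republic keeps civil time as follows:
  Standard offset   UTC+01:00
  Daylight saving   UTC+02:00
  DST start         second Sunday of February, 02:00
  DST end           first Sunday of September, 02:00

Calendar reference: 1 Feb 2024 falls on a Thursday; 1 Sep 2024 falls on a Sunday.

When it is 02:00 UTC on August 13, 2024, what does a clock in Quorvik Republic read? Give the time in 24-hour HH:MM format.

04:00

1 February 2024 is a Thursday, so the first Sunday is February 4 and the second is February 11.
1 September 2024 is a Sunday, so the first Sunday is September 1.
At the standard offset (UTC+01:00), 02:00 UTC + 1h = 03:00 Quorvik Republic standard time.
The standard-time date in Quorvik Republic, August 13, 2024, falls between 11 February and 1 September, so daylight saving is in effect and Quorvik Republic is at UTC+02:00.
02:00 UTC + 2h = 04:00 local.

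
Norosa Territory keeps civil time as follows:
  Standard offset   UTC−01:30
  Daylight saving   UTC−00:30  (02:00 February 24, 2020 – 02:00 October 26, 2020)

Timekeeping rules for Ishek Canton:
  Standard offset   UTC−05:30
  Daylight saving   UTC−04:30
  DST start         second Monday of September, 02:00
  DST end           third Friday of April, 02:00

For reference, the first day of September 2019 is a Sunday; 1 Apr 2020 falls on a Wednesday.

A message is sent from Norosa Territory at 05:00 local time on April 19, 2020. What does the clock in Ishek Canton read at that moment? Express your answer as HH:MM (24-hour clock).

April 19, 2020 lies within the daylight-saving period (24 February – 26 October), so Norosa Territory is on daylight time, UTC−00:30.
05:00 Norosa Territory + 0h30m = 05:30 UTC.
1 September 2019 is a Sunday, so the first Monday is September 2 and the second is September 9.
1 April 2020 is a Wednesday, so the first Friday is April 3 and the third is April 17.
At the standard offset (UTC−05:30), 05:30 UTC − 5h30m = 00:00 Ishek Canton standard time.
The standard-time date in Ishek Canton, April 19, 2020, does not fall between 9 September 2019 and 17 April 2020, so daylight saving is not in effect and Ishek Canton is at UTC−05:30.
05:30 UTC − 5h30m = 00:00 Ishek Canton.

00:00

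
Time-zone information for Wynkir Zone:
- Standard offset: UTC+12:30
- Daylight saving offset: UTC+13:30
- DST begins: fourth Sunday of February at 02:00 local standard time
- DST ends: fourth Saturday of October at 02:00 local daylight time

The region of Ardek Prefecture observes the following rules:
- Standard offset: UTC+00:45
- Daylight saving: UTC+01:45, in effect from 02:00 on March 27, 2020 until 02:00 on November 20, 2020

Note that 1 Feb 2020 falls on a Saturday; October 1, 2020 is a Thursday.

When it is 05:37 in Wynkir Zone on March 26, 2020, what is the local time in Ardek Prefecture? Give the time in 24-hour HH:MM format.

16:52

1 February 2020 is a Saturday, so the first Sunday is February 2 and the fourth is February 23.
1 October 2020 is a Thursday, so the first Saturday is October 3 and the fourth is October 24.
March 26, 2020 falls between 23 February and 24 October, so daylight saving is in effect and Wynkir Zone is at UTC+13:30.
05:37 Wynkir Zone − 13h30m = 16:07 UTC (rolling into the previous day, 25 March 2020).
At the standard offset (UTC+00:45), 16:07 UTC + 0h45m = 16:52 Ardek Prefecture standard time.
The standard-time date in Ardek Prefecture, March 25, 2020, does not fall between 27 March and 20 November, so daylight saving is not in effect and Ardek Prefecture is at UTC+00:45.
16:07 UTC + 0h45m = 16:52 Ardek Prefecture.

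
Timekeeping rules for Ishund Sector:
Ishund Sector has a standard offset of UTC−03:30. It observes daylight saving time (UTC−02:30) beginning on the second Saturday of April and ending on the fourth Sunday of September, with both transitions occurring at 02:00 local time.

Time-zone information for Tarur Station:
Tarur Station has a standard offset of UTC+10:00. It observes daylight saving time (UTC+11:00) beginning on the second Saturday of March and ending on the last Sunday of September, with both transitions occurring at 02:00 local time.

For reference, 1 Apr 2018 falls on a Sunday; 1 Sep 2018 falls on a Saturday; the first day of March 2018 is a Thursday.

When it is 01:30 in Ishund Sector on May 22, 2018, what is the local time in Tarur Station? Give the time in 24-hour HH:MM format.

15:00

1 April 2018 is a Sunday, so the first Saturday is April 7 and the second is April 14.
1 September 2018 is a Saturday, so the first Sunday is September 2 and the fourth is September 23.
May 22, 2018 falls between 14 April and 23 September, so daylight saving is in effect and Ishund Sector is at UTC−02:30.
01:30 Ishund Sector + 2h30m = 04:00 UTC.
1 March 2018 is a Thursday, so the first Saturday is March 3 and the second is March 10.
1 September 2018 is a Saturday, so Sundays fall on 2, 9, 16, 23, 30; the last is September 30.
At the standard offset (UTC+10:00), 04:00 UTC + 10h = 14:00 Tarur Station standard time.
The standard-time date in Tarur Station, May 22, 2018, lies within the daylight-saving period (10 March – 30 September), so Tarur Station is on daylight time, UTC+11:00.
04:00 UTC + 11h = 15:00 Tarur Station.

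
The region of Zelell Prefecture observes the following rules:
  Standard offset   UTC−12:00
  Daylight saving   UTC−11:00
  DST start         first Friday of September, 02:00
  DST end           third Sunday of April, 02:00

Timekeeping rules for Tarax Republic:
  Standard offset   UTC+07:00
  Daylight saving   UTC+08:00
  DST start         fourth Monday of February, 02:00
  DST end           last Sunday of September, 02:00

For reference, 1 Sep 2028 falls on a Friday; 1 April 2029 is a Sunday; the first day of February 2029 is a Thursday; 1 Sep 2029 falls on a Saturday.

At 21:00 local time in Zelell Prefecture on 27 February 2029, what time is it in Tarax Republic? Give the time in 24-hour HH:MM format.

16:00

1 September 2028 is a Friday, so the first Friday is September 1.
1 April 2029 is a Sunday, so the first Sunday is April 1 and the third is April 15.
27 February 2029 lies within the daylight-saving period (1 September 2028 – 15 April 2029), so Zelell Prefecture is on daylight time, UTC−11:00.
21:00 Zelell Prefecture + 11h = 08:00 UTC (rolling into the next day, 28 February 2029).
1 February 2029 is a Thursday, so the first Monday is February 5 and the fourth is February 26.
1 September 2029 is a Saturday, so Sundays fall on 2, 9, 16, 23, 30; the last is September 30.
At the standard offset (UTC+07:00), 08:00 UTC + 7h = 15:00 Tarax Republic standard time.
Daylight saving runs 26 February – 30 September; the standard-time date in Tarax Republic, 28 February 2029, is inside that window, so Tarax Republic is at UTC+08:00.
08:00 UTC + 8h = 16:00 Tarax Republic.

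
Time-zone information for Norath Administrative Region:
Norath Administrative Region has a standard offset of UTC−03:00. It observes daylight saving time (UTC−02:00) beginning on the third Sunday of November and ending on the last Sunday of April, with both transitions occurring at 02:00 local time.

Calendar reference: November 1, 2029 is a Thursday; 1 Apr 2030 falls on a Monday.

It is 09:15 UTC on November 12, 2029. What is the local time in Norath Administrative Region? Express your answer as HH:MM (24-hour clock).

06:15

1 November 2029 is a Thursday, so the first Sunday is November 4 and the third is November 18.
1 April 2030 is a Monday, so Sundays fall on 7, 14, 21, 28; the last is April 28.
At the standard offset (UTC−03:00), 09:15 UTC − 3h = 06:15 Norath Administrative Region standard time.
The standard-time date in Norath Administrative Region, November 12, 2029, does not fall between 18 November 2029 and 28 April 2030, so daylight saving is not in effect and Norath Administrative Region is at UTC−03:00.
09:15 UTC − 3h = 06:15 local.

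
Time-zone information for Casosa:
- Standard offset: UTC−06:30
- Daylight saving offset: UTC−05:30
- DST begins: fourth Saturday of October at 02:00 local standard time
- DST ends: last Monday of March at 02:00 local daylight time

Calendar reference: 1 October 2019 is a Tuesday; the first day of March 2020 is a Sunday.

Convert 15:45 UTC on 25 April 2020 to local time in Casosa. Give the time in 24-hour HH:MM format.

1 October 2019 is a Tuesday, so the first Saturday is October 5 and the fourth is October 26.
1 March 2020 is a Sunday, so Mondays fall on 2, 9, 16, 23, 30; the last is March 30.
At the standard offset (UTC−06:30), 15:45 UTC − 6h30m = 09:15 Casosa standard time.
Daylight saving runs 26 October 2019 – 30 March 2020; the standard-time date in Casosa, 25 April 2020, is outside that window, so Casosa is on standard time at UTC−06:30.
15:45 UTC − 6h30m = 09:15 local.

09:15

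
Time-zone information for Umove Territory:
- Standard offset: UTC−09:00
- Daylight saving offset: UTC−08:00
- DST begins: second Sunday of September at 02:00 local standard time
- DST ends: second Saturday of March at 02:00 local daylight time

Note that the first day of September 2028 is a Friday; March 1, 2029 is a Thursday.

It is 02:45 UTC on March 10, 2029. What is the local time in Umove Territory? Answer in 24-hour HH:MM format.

18:45

1 September 2028 is a Friday, so the first Sunday is September 3 and the second is September 10.
1 March 2029 is a Thursday, so the first Saturday is March 3 and the second is March 10.
At the standard offset (UTC−09:00), 02:45 UTC − 9h = 17:45 Umove Territory standard time (rolling into the previous day, 9 March 2029).
The standard-time date in Umove Territory, March 9, 2029, lies within the daylight-saving period (10 September 2028 – 10 March 2029), so Umove Territory is on daylight time, UTC−08:00.
02:45 UTC − 8h = 18:45 local (rolling into the previous day, 9 March 2029).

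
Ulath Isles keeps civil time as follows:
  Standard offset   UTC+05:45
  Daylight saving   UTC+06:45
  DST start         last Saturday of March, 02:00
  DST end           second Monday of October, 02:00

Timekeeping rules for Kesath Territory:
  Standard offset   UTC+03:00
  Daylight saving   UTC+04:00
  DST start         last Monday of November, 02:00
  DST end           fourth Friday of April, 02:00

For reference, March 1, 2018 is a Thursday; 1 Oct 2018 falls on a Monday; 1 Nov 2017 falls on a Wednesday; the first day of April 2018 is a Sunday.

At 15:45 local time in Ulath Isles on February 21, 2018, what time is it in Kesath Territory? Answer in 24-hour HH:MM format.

1 March 2018 is a Thursday, so Saturdays fall on 3, 10, 17, 24, 31; the last is March 31.
1 October 2018 is a Monday, so the first Monday is October 1 and the second is October 8.
February 21, 2018 does not fall between 31 March and 8 October, so daylight saving is not in effect and Ulath Isles is at UTC+05:45.
15:45 Ulath Isles − 5h45m = 10:00 UTC.
1 November 2017 is a Wednesday, so Mondays fall on 6, 13, 20, 27; the last is November 27.
1 April 2018 is a Sunday, so the first Friday is April 6 and the fourth is April 27.
At the standard offset (UTC+03:00), 10:00 UTC + 3h = 13:00 Kesath Territory standard time.
Daylight saving runs 27 November 2017 – 27 April 2018; the standard-time date in Kesath Territory, February 21, 2018, is inside that window, so Kesath Territory is at UTC+04:00.
10:00 UTC + 4h = 14:00 Kesath Territory.

14:00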